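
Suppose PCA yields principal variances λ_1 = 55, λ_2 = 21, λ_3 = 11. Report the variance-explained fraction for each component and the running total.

Step 1 — total variance = trace(Sigma) = Σ λ_i = 55 + 21 + 11 = 87.

Step 2 — fraction explained by component i = λ_i / Σ λ:
  PC1: 55/87 = 0.6322
  PC2: 21/87 = 0.2414
  PC3: 11/87 = 0.1264

Step 3 — cumulative fraction after k components = (λ_1 + ... + λ_k) / Σ λ:
  k = 1: 55/87 = 0.6322
  k = 2: (55 + 21)/87 = 76/87 = 0.8736
  k = 3: (55 + 21 + 11)/87 = 87/87 = 1

Summary (fraction, with percent):

explained: PC1 0.6322 (63.22%), PC2 0.2414 (24.14%), PC3 0.1264 (12.64%);  cumulative: 0.6322, 0.8736, 1


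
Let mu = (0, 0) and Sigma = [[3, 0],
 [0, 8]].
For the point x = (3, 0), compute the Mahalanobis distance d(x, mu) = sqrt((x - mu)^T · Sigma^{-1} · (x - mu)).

Step 1 — centre the observation: (x - mu) = (3, 0).

Step 2 — invert Sigma. det(Sigma) = 3·8 - (0)² = 24.
  Sigma^{-1} = (1/det) · [[d, -b], [-b, a]] = [[0.3333, 0],
 [0, 0.125]].

Step 3 — form the quadratic (x - mu)^T · Sigma^{-1} · (x - mu):
  Sigma^{-1} · (x - mu) = (1, 0).
  (x - mu)^T · [Sigma^{-1} · (x - mu)] = (3)·(1) + (0)·(0) = 3.

Step 4 — take square root: d = √(3) ≈ 1.7321.

d(x, mu) = √(3) ≈ 1.7321


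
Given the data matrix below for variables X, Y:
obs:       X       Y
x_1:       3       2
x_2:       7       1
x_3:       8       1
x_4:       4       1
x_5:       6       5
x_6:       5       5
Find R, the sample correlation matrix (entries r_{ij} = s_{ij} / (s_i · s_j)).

Step 1 — column means:
  mean(X) = (3 + 7 + 8 + 4 + 6 + 5) / 6 = 33/6 = 5.5
  mean(Y) = (2 + 1 + 1 + 1 + 5 + 5) / 6 = 15/6 = 2.5

Step 2 — sample variances and covariances s[i,j] = (1/(n-1)) · Σ_k (x_{k,i} - mean_i) · (x_{k,j} - mean_j), with n-1 = 5:
  s[X,X] = ((-2.5)·(-2.5) + (1.5)·(1.5) + (2.5)·(2.5) + (-1.5)·(-1.5) + (0.5)·(0.5) + (-0.5)·(-0.5)) / 5 = 17.5/5 = 3.5
  s[X,Y] = ((-2.5)·(-0.5) + (1.5)·(-1.5) + (2.5)·(-1.5) + (-1.5)·(-1.5) + (0.5)·(2.5) + (-0.5)·(2.5)) / 5 = -2.5/5 = -0.5
  s[Y,Y] = ((-0.5)·(-0.5) + (-1.5)·(-1.5) + (-1.5)·(-1.5) + (-1.5)·(-1.5) + (2.5)·(2.5) + (2.5)·(2.5)) / 5 = 19.5/5 = 3.9
  Sample standard deviations s_i = √(s[i,i]):
  s(X) = √(3.5) = 1.8708
  s(Y) = √(3.9) = 1.9748

Step 3 — r_{ij} = s_{ij} / (s_i · s_j):
  r[X,X] = 1 (diagonal).
  r[X,Y] = -0.5 / (1.8708 · 1.9748) = -0.5 / 3.6946 = -0.1353
  r[Y,Y] = 1 (diagonal).

R is symmetric with unit diagonal. Assembling:

R = [[1, -0.1353],
 [-0.1353, 1]]


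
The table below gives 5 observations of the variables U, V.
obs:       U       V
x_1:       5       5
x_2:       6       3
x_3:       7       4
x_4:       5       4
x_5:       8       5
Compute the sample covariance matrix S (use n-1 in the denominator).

Step 1 — column means:
  mean(U) = (5 + 6 + 7 + 5 + 8) / 5 = 31/5 = 6.2
  mean(V) = (5 + 3 + 4 + 4 + 5) / 5 = 21/5 = 4.2

Step 2 — sample covariance S[i,j] = (1/(n-1)) · Σ_k (x_{k,i} - mean_i) · (x_{k,j} - mean_j), with n-1 = 4.
  S[U,U] = ((-1.2)·(-1.2) + (-0.2)·(-0.2) + (0.8)·(0.8) + (-1.2)·(-1.2) + (1.8)·(1.8)) / 4 = 6.8/4 = 1.7
  S[U,V] = ((-1.2)·(0.8) + (-0.2)·(-1.2) + (0.8)·(-0.2) + (-1.2)·(-0.2) + (1.8)·(0.8)) / 4 = 0.8/4 = 0.2
  S[V,V] = ((0.8)·(0.8) + (-1.2)·(-1.2) + (-0.2)·(-0.2) + (-0.2)·(-0.2) + (0.8)·(0.8)) / 4 = 2.8/4 = 0.7

S is symmetric (S[j,i] = S[i,j]). Assembling:

S = [[1.7, 0.2],
 [0.2, 0.7]]


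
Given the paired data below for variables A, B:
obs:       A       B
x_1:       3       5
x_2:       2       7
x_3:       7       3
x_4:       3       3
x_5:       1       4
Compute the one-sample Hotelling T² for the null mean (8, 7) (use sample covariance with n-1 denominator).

Step 1 — sample mean vector:
  mean(A) = (3 + 2 + 7 + 3 + 1) / 5 = 16/5 = 3.2
  mean(B) = (5 + 7 + 3 + 3 + 4) / 5 = 22/5 = 4.4
  x̄ = (3.2, 4.4),  deviation x̄ - mu_0 = (3.2, 4.4) - (8, 7) = (-4.8, -2.6).

Step 2 — sample covariance matrix, S[i,j] = (1/(n-1)) · Σ_k (x_{k,i} - mean_i) · (x_{k,j} - mean_j), divisor n-1 = 4:
  S[A,A] = ((-0.2)·(-0.2) + (-1.2)·(-1.2) + (3.8)·(3.8) + (-0.2)·(-0.2) + (-2.2)·(-2.2)) / 4 = 20.8/4 = 5.2
  S[A,B] = ((-0.2)·(0.6) + (-1.2)·(2.6) + (3.8)·(-1.4) + (-0.2)·(-1.4) + (-2.2)·(-0.4)) / 4 = -7.4/4 = -1.85
  S[B,B] = ((0.6)·(0.6) + (2.6)·(2.6) + (-1.4)·(-1.4) + (-1.4)·(-1.4) + (-0.4)·(-0.4)) / 4 = 11.2/4 = 2.8
  S = [[5.2, -1.85],
 [-1.85, 2.8]].

Step 3 — invert S. det(S) = 5.2·2.8 - (-1.85)² = 11.1375.
  S^{-1} = (1/det) · [[d, -b], [-b, a]] = [[0.2514, 0.1661],
 [0.1661, 0.4669]].

Step 4 — quadratic form (x̄ - mu_0)^T · S^{-1} · (x̄ - mu_0):
  S^{-1} · (x̄ - mu_0) = (-1.6386, -2.0112),
  (x̄ - mu_0)^T · [...] = (-4.8)·(-1.6386) + (-2.6)·(-2.0112) = 13.0945.

Step 5 — scale by n: T² = 5 · 13.0945 = 65.4725.

T² ≈ 65.4725


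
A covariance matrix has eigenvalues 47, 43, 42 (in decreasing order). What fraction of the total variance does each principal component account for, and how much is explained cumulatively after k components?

Step 1 — total variance = trace(Sigma) = Σ λ_i = 47 + 43 + 42 = 132.

Step 2 — fraction explained by component i = λ_i / Σ λ:
  PC1: 47/132 = 0.3561
  PC2: 43/132 = 0.3258
  PC3: 42/132 = 0.3182

Step 3 — cumulative fraction after k components = (λ_1 + ... + λ_k) / Σ λ:
  k = 1: 47/132 = 0.3561
  k = 2: (47 + 43)/132 = 90/132 = 0.6818
  k = 3: (47 + 43 + 42)/132 = 132/132 = 1

Summary (fraction, with percent):

explained: PC1 0.3561 (35.61%), PC2 0.3258 (32.58%), PC3 0.3182 (31.82%);  cumulative: 0.3561, 0.6818, 1


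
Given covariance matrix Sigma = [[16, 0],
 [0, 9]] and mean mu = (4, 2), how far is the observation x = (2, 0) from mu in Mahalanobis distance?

Step 1 — centre the observation: (x - mu) = (-2, -2).

Step 2 — invert Sigma. det(Sigma) = 16·9 - (0)² = 144.
  Sigma^{-1} = (1/det) · [[d, -b], [-b, a]] = [[0.0625, 0],
 [0, 0.1111]].

Step 3 — form the quadratic (x - mu)^T · Sigma^{-1} · (x - mu):
  Sigma^{-1} · (x - mu) = (-0.125, -0.2222).
  (x - mu)^T · [Sigma^{-1} · (x - mu)] = (-2)·(-0.125) + (-2)·(-0.2222) = 0.6944.

Step 4 — take square root: d = √(0.6944) ≈ 0.8333.

d(x, mu) = √(0.6944) ≈ 0.8333


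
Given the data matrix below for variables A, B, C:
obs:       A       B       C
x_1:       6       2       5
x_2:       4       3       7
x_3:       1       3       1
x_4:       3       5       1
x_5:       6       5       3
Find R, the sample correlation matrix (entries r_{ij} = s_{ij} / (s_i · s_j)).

Step 1 — column means:
  mean(A) = (6 + 4 + 1 + 3 + 6) / 5 = 20/5 = 4
  mean(B) = (2 + 3 + 3 + 5 + 5) / 5 = 18/5 = 3.6
  mean(C) = (5 + 7 + 1 + 1 + 3) / 5 = 17/5 = 3.4

Step 2 — sample variances and covariances s[i,j] = (1/(n-1)) · Σ_k (x_{k,i} - mean_i) · (x_{k,j} - mean_j), with n-1 = 4:
  s[A,A] = ((2)·(2) + (0)·(0) + (-3)·(-3) + (-1)·(-1) + (2)·(2)) / 4 = 18/4 = 4.5
  s[A,B] = ((2)·(-1.6) + (0)·(-0.6) + (-3)·(-0.6) + (-1)·(1.4) + (2)·(1.4)) / 4 = 0/4 = 0
  s[A,C] = ((2)·(1.6) + (0)·(3.6) + (-3)·(-2.4) + (-1)·(-2.4) + (2)·(-0.4)) / 4 = 12/4 = 3
  s[B,B] = ((-1.6)·(-1.6) + (-0.6)·(-0.6) + (-0.6)·(-0.6) + (1.4)·(1.4) + (1.4)·(1.4)) / 4 = 7.2/4 = 1.8
  s[B,C] = ((-1.6)·(1.6) + (-0.6)·(3.6) + (-0.6)·(-2.4) + (1.4)·(-2.4) + (1.4)·(-0.4)) / 4 = -7.2/4 = -1.8
  s[C,C] = ((1.6)·(1.6) + (3.6)·(3.6) + (-2.4)·(-2.4) + (-2.4)·(-2.4) + (-0.4)·(-0.4)) / 4 = 27.2/4 = 6.8
  Sample standard deviations s_i = √(s[i,i]):
  s(A) = √(4.5) = 2.1213
  s(B) = √(1.8) = 1.3416
  s(C) = √(6.8) = 2.6077

Step 3 — r_{ij} = s_{ij} / (s_i · s_j):
  r[A,A] = 1 (diagonal).
  r[A,B] = 0 / (2.1213 · 1.3416) = 0 / 2.846 = 0
  r[A,C] = 3 / (2.1213 · 2.6077) = 3 / 5.5317 = 0.5423
  r[B,B] = 1 (diagonal).
  r[B,C] = -1.8 / (1.3416 · 2.6077) = -1.8 / 3.4986 = -0.5145
  r[C,C] = 1 (diagonal).

R is symmetric with unit diagonal. Assembling:

R = [[1, 0, 0.5423],
 [0, 1, -0.5145],
 [0.5423, -0.5145, 1]]


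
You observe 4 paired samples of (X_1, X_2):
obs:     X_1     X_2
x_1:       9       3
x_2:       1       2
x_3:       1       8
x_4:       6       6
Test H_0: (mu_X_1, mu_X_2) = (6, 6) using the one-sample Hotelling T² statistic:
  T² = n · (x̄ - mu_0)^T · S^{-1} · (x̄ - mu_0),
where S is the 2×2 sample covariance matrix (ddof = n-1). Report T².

Step 1 — sample mean vector:
  mean(X_1) = (9 + 1 + 1 + 6) / 4 = 17/4 = 4.25
  mean(X_2) = (3 + 2 + 8 + 6) / 4 = 19/4 = 4.75
  x̄ = (4.25, 4.75),  deviation x̄ - mu_0 = (4.25, 4.75) - (6, 6) = (-1.75, -1.25).

Step 2 — sample covariance matrix, S[i,j] = (1/(n-1)) · Σ_k (x_{k,i} - mean_i) · (x_{k,j} - mean_j), divisor n-1 = 3:
  S[X_1,X_1] = ((4.75)·(4.75) + (-3.25)·(-3.25) + (-3.25)·(-3.25) + (1.75)·(1.75)) / 3 = 46.75/3 = 15.5833
  S[X_1,X_2] = ((4.75)·(-1.75) + (-3.25)·(-2.75) + (-3.25)·(3.25) + (1.75)·(1.25)) / 3 = -7.75/3 = -2.5833
  S[X_2,X_2] = ((-1.75)·(-1.75) + (-2.75)·(-2.75) + (3.25)·(3.25) + (1.25)·(1.25)) / 3 = 22.75/3 = 7.5833
  S = [[15.5833, -2.5833],
 [-2.5833, 7.5833]].

Step 3 — invert S. det(S) = 15.5833·7.5833 - (-2.5833)² = 111.5.
  S^{-1} = (1/det) · [[d, -b], [-b, a]] = [[0.068, 0.0232],
 [0.0232, 0.1398]].

Step 4 — quadratic form (x̄ - mu_0)^T · S^{-1} · (x̄ - mu_0):
  S^{-1} · (x̄ - mu_0) = (-0.148, -0.2152),
  (x̄ - mu_0)^T · [...] = (-1.75)·(-0.148) + (-1.25)·(-0.2152) = 0.528.

Step 5 — scale by n: T² = 4 · 0.528 = 2.1121.

T² ≈ 2.1121


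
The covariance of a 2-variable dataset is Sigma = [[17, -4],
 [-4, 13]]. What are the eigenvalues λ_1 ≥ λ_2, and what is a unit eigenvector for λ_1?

Step 1 — characteristic polynomial of 2×2 Sigma:
  det(Sigma - λI) = λ² - trace · λ + det = 0.
  trace = 17 + 13 = 30, det = 17·13 - (-4)² = 205.
Step 2 — discriminant:
  Δ = trace² - 4·det = 900 - 820 = 80.
Step 3 — eigenvalues:
  λ = (trace ± √Δ)/2 = (30 ± 8.9443)/2,
  λ_1 = 19.4721,  λ_2 = 10.5279.

Step 4 — unit eigenvector for λ_1: solve (Sigma - λ_1 I)v = 0. First row:
  (17 - 19.4721)·v_x + (-4)·v_y = 0, i.e. (-2.4721)·v_x + (-4)·v_y = 0,
  so v ∝ (b, λ_1 - a) = (-4, 2.4721); multiply by -1 so the first entry is positive: u = (4, -2.4721).
  ||u|| = √((4)² + (-2.4721)²) = √(22.1115) ≈ 4.7023,
  v_1 = u/||u|| ≈ (0.8507, -0.5257) (||v_1|| = 1).

λ_1 = 19.4721,  λ_2 = 10.5279;  v_1 ≈ (0.8507, -0.5257)


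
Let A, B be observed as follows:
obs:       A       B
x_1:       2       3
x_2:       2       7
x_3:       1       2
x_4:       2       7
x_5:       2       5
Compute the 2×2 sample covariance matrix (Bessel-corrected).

Step 1 — column means:
  mean(A) = (2 + 2 + 1 + 2 + 2) / 5 = 9/5 = 1.8
  mean(B) = (3 + 7 + 2 + 7 + 5) / 5 = 24/5 = 4.8

Step 2 — sample covariance S[i,j] = (1/(n-1)) · Σ_k (x_{k,i} - mean_i) · (x_{k,j} - mean_j), with n-1 = 4.
  S[A,A] = ((0.2)·(0.2) + (0.2)·(0.2) + (-0.8)·(-0.8) + (0.2)·(0.2) + (0.2)·(0.2)) / 4 = 0.8/4 = 0.2
  S[A,B] = ((0.2)·(-1.8) + (0.2)·(2.2) + (-0.8)·(-2.8) + (0.2)·(2.2) + (0.2)·(0.2)) / 4 = 2.8/4 = 0.7
  S[B,B] = ((-1.8)·(-1.8) + (2.2)·(2.2) + (-2.8)·(-2.8) + (2.2)·(2.2) + (0.2)·(0.2)) / 4 = 20.8/4 = 5.2

S is symmetric (S[j,i] = S[i,j]). Assembling:

S = [[0.2, 0.7],
 [0.7, 5.2]]


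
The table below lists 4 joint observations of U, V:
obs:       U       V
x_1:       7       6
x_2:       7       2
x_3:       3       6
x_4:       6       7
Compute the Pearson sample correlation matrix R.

Step 1 — column means:
  mean(U) = (7 + 7 + 3 + 6) / 4 = 23/4 = 5.75
  mean(V) = (6 + 2 + 6 + 7) / 4 = 21/4 = 5.25

Step 2 — sample variances and covariances s[i,j] = (1/(n-1)) · Σ_k (x_{k,i} - mean_i) · (x_{k,j} - mean_j), with n-1 = 3:
  s[U,U] = ((1.25)·(1.25) + (1.25)·(1.25) + (-2.75)·(-2.75) + (0.25)·(0.25)) / 3 = 10.75/3 = 3.5833
  s[U,V] = ((1.25)·(0.75) + (1.25)·(-3.25) + (-2.75)·(0.75) + (0.25)·(1.75)) / 3 = -4.75/3 = -1.5833
  s[V,V] = ((0.75)·(0.75) + (-3.25)·(-3.25) + (0.75)·(0.75) + (1.75)·(1.75)) / 3 = 14.75/3 = 4.9167
  Sample standard deviations s_i = √(s[i,i]):
  s(U) = √(3.5833) = 1.893
  s(V) = √(4.9167) = 2.2174

Step 3 — r_{ij} = s_{ij} / (s_i · s_j):
  r[U,U] = 1 (diagonal).
  r[U,V] = -1.5833 / (1.893 · 2.2174) = -1.5833 / 4.1974 = -0.3772
  r[V,V] = 1 (diagonal).

R is symmetric with unit diagonal. Assembling:

R = [[1, -0.3772],
 [-0.3772, 1]]


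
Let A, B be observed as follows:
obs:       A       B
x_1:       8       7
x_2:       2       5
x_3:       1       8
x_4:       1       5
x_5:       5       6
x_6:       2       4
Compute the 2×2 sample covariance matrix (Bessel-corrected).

Step 1 — column means:
  mean(A) = (8 + 2 + 1 + 1 + 5 + 2) / 6 = 19/6 = 3.1667
  mean(B) = (7 + 5 + 8 + 5 + 6 + 4) / 6 = 35/6 = 5.8333

Step 2 — sample covariance S[i,j] = (1/(n-1)) · Σ_k (x_{k,i} - mean_i) · (x_{k,j} - mean_j), with n-1 = 5.
  S[A,A] = ((4.8333)·(4.8333) + (-1.1667)·(-1.1667) + (-2.1667)·(-2.1667) + (-2.1667)·(-2.1667) + (1.8333)·(1.8333) + (-1.1667)·(-1.1667)) / 5 = 38.8333/5 = 7.7667
  S[A,B] = ((4.8333)·(1.1667) + (-1.1667)·(-0.8333) + (-2.1667)·(2.1667) + (-2.1667)·(-0.8333) + (1.8333)·(0.1667) + (-1.1667)·(-1.8333)) / 5 = 6.1667/5 = 1.2333
  S[B,B] = ((1.1667)·(1.1667) + (-0.8333)·(-0.8333) + (2.1667)·(2.1667) + (-0.8333)·(-0.8333) + (0.1667)·(0.1667) + (-1.8333)·(-1.8333)) / 5 = 10.8333/5 = 2.1667

S is symmetric (S[j,i] = S[i,j]). Assembling:

S = [[7.7667, 1.2333],
 [1.2333, 2.1667]]


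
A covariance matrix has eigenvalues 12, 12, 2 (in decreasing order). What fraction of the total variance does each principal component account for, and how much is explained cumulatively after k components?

Step 1 — total variance = trace(Sigma) = Σ λ_i = 12 + 12 + 2 = 26.

Step 2 — fraction explained by component i = λ_i / Σ λ:
  PC1: 12/26 = 0.4615
  PC2: 12/26 = 0.4615
  PC3: 2/26 = 0.0769

Step 3 — cumulative fraction after k components = (λ_1 + ... + λ_k) / Σ λ:
  k = 1: 12/26 = 0.4615
  k = 2: (12 + 12)/26 = 24/26 = 0.9231
  k = 3: (12 + 12 + 2)/26 = 26/26 = 1

Summary (fraction, with percent):

explained: PC1 0.4615 (46.15%), PC2 0.4615 (46.15%), PC3 0.0769 (7.69%);  cumulative: 0.4615, 0.9231, 1


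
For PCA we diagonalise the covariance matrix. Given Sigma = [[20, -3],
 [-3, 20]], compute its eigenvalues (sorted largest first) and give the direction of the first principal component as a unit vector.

Step 1 — characteristic polynomial of 2×2 Sigma:
  det(Sigma - λI) = λ² - trace · λ + det = 0.
  trace = 20 + 20 = 40, det = 20·20 - (-3)² = 391.
Step 2 — discriminant:
  Δ = trace² - 4·det = 1600 - 1564 = 36.
Step 3 — eigenvalues:
  λ = (trace ± √Δ)/2 = (40 ± 6)/2,
  λ_1 = 23,  λ_2 = 17.

Step 4 — unit eigenvector for λ_1: solve (Sigma - λ_1 I)v = 0. First row:
  (20 - 23)·v_x + (-3)·v_y = 0, i.e. (-3)·v_x + (-3)·v_y = 0,
  so v ∝ (b, λ_1 - a) = (-3, 3); multiply by -1 so the first entry is positive: u = (3, -3).
  ||u|| = √((3)² + (-3)²) = √(18) ≈ 4.2426,
  v_1 = u/||u|| ≈ (0.7071, -0.7071) (||v_1|| = 1).

λ_1 = 23,  λ_2 = 17;  v_1 ≈ (0.7071, -0.7071)


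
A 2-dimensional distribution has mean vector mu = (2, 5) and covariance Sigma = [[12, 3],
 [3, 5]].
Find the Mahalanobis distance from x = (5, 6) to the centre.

Step 1 — centre the observation: (x - mu) = (3, 1).

Step 2 — invert Sigma. det(Sigma) = 12·5 - (3)² = 51.
  Sigma^{-1} = (1/det) · [[d, -b], [-b, a]] = [[0.098, -0.0588],
 [-0.0588, 0.2353]].

Step 3 — form the quadratic (x - mu)^T · Sigma^{-1} · (x - mu):
  Sigma^{-1} · (x - mu) = (0.2353, 0.0588).
  (x - mu)^T · [Sigma^{-1} · (x - mu)] = (3)·(0.2353) + (1)·(0.0588) = 0.7647.

Step 4 — take square root: d = √(0.7647) ≈ 0.8745.

d(x, mu) = √(0.7647) ≈ 0.8745


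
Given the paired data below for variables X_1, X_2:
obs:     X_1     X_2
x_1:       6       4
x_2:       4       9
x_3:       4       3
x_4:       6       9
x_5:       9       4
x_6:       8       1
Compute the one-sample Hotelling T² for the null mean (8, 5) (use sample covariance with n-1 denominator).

Step 1 — sample mean vector:
  mean(X_1) = (6 + 4 + 4 + 6 + 9 + 8) / 6 = 37/6 = 6.1667
  mean(X_2) = (4 + 9 + 3 + 9 + 4 + 1) / 6 = 30/6 = 5
  x̄ = (6.1667, 5),  deviation x̄ - mu_0 = (6.1667, 5) - (8, 5) = (-1.8333, 0).

Step 2 — sample covariance matrix, S[i,j] = (1/(n-1)) · Σ_k (x_{k,i} - mean_i) · (x_{k,j} - mean_j), divisor n-1 = 5:
  S[X_1,X_1] = ((-0.1667)·(-0.1667) + (-2.1667)·(-2.1667) + (-2.1667)·(-2.1667) + (-0.1667)·(-0.1667) + (2.8333)·(2.8333) + (1.8333)·(1.8333)) / 5 = 20.8333/5 = 4.1667
  S[X_1,X_2] = ((-0.1667)·(-1) + (-2.1667)·(4) + (-2.1667)·(-2) + (-0.1667)·(4) + (2.8333)·(-1) + (1.8333)·(-4)) / 5 = -15/5 = -3
  S[X_2,X_2] = ((-1)·(-1) + (4)·(4) + (-2)·(-2) + (4)·(4) + (-1)·(-1) + (-4)·(-4)) / 5 = 54/5 = 10.8
  S = [[4.1667, -3],
 [-3, 10.8]].

Step 3 — invert S. det(S) = 4.1667·10.8 - (-3)² = 36.
  S^{-1} = (1/det) · [[d, -b], [-b, a]] = [[0.3, 0.0833],
 [0.0833, 0.1157]].

Step 4 — quadratic form (x̄ - mu_0)^T · S^{-1} · (x̄ - mu_0):
  S^{-1} · (x̄ - mu_0) = (-0.55, -0.1528),
  (x̄ - mu_0)^T · [...] = (-1.8333)·(-0.55) + (0)·(-0.1528) = 1.0083.

Step 5 — scale by n: T² = 6 · 1.0083 = 6.05.

T² ≈ 6.05


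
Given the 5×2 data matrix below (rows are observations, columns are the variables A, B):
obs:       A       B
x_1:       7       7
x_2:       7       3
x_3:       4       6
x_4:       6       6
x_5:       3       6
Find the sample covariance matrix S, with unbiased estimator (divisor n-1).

Step 1 — column means:
  mean(A) = (7 + 7 + 4 + 6 + 3) / 5 = 27/5 = 5.4
  mean(B) = (7 + 3 + 6 + 6 + 6) / 5 = 28/5 = 5.6

Step 2 — sample covariance S[i,j] = (1/(n-1)) · Σ_k (x_{k,i} - mean_i) · (x_{k,j} - mean_j), with n-1 = 4.
  S[A,A] = ((1.6)·(1.6) + (1.6)·(1.6) + (-1.4)·(-1.4) + (0.6)·(0.6) + (-2.4)·(-2.4)) / 4 = 13.2/4 = 3.3
  S[A,B] = ((1.6)·(1.4) + (1.6)·(-2.6) + (-1.4)·(0.4) + (0.6)·(0.4) + (-2.4)·(0.4)) / 4 = -3.2/4 = -0.8
  S[B,B] = ((1.4)·(1.4) + (-2.6)·(-2.6) + (0.4)·(0.4) + (0.4)·(0.4) + (0.4)·(0.4)) / 4 = 9.2/4 = 2.3

S is symmetric (S[j,i] = S[i,j]). Assembling:

S = [[3.3, -0.8],
 [-0.8, 2.3]]


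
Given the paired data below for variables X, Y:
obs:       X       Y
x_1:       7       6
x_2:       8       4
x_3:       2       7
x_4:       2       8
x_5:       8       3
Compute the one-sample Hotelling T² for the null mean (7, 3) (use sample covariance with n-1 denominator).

Step 1 — sample mean vector:
  mean(X) = (7 + 8 + 2 + 2 + 8) / 5 = 27/5 = 5.4
  mean(Y) = (6 + 4 + 7 + 8 + 3) / 5 = 28/5 = 5.6
  x̄ = (5.4, 5.6),  deviation x̄ - mu_0 = (5.4, 5.6) - (7, 3) = (-1.6, 2.6).

Step 2 — sample covariance matrix, S[i,j] = (1/(n-1)) · Σ_k (x_{k,i} - mean_i) · (x_{k,j} - mean_j), divisor n-1 = 4:
  S[X,X] = ((1.6)·(1.6) + (2.6)·(2.6) + (-3.4)·(-3.4) + (-3.4)·(-3.4) + (2.6)·(2.6)) / 4 = 39.2/4 = 9.8
  S[X,Y] = ((1.6)·(0.4) + (2.6)·(-1.6) + (-3.4)·(1.4) + (-3.4)·(2.4) + (2.6)·(-2.6)) / 4 = -23.2/4 = -5.8
  S[Y,Y] = ((0.4)·(0.4) + (-1.6)·(-1.6) + (1.4)·(1.4) + (2.4)·(2.4) + (-2.6)·(-2.6)) / 4 = 17.2/4 = 4.3
  S = [[9.8, -5.8],
 [-5.8, 4.3]].

Step 3 — invert S. det(S) = 9.8·4.3 - (-5.8)² = 8.5.
  S^{-1} = (1/det) · [[d, -b], [-b, a]] = [[0.5059, 0.6824],
 [0.6824, 1.1529]].

Step 4 — quadratic form (x̄ - mu_0)^T · S^{-1} · (x̄ - mu_0):
  S^{-1} · (x̄ - mu_0) = (0.9647, 1.9059),
  (x̄ - mu_0)^T · [...] = (-1.6)·(0.9647) + (2.6)·(1.9059) = 3.4118.

Step 5 — scale by n: T² = 5 · 3.4118 = 17.0588.

T² ≈ 17.0588


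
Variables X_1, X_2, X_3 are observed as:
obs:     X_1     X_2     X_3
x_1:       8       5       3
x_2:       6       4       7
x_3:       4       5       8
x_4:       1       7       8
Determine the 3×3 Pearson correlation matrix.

Step 1 — column means:
  mean(X_1) = (8 + 6 + 4 + 1) / 4 = 19/4 = 4.75
  mean(X_2) = (5 + 4 + 5 + 7) / 4 = 21/4 = 5.25
  mean(X_3) = (3 + 7 + 8 + 8) / 4 = 26/4 = 6.5

Step 2 — sample variances and covariances s[i,j] = (1/(n-1)) · Σ_k (x_{k,i} - mean_i) · (x_{k,j} - mean_j), with n-1 = 3:
  s[X_1,X_1] = ((3.25)·(3.25) + (1.25)·(1.25) + (-0.75)·(-0.75) + (-3.75)·(-3.75)) / 3 = 26.75/3 = 8.9167
  s[X_1,X_2] = ((3.25)·(-0.25) + (1.25)·(-1.25) + (-0.75)·(-0.25) + (-3.75)·(1.75)) / 3 = -8.75/3 = -2.9167
  s[X_1,X_3] = ((3.25)·(-3.5) + (1.25)·(0.5) + (-0.75)·(1.5) + (-3.75)·(1.5)) / 3 = -17.5/3 = -5.8333
  s[X_2,X_2] = ((-0.25)·(-0.25) + (-1.25)·(-1.25) + (-0.25)·(-0.25) + (1.75)·(1.75)) / 3 = 4.75/3 = 1.5833
  s[X_2,X_3] = ((-0.25)·(-3.5) + (-1.25)·(0.5) + (-0.25)·(1.5) + (1.75)·(1.5)) / 3 = 2.5/3 = 0.8333
  s[X_3,X_3] = ((-3.5)·(-3.5) + (0.5)·(0.5) + (1.5)·(1.5) + (1.5)·(1.5)) / 3 = 17/3 = 5.6667
  Sample standard deviations s_i = √(s[i,i]):
  s(X_1) = √(8.9167) = 2.9861
  s(X_2) = √(1.5833) = 1.2583
  s(X_3) = √(5.6667) = 2.3805

Step 3 — r_{ij} = s_{ij} / (s_i · s_j):
  r[X_1,X_1] = 1 (diagonal).
  r[X_1,X_2] = -2.9167 / (2.9861 · 1.2583) = -2.9167 / 3.7574 = -0.7762
  r[X_1,X_3] = -5.8333 / (2.9861 · 2.3805) = -5.8333 / 7.1083 = -0.8206
  r[X_2,X_2] = 1 (diagonal).
  r[X_2,X_3] = 0.8333 / (1.2583 · 2.3805) = 0.8333 / 2.9954 = 0.2782
  r[X_3,X_3] = 1 (diagonal).

R is symmetric with unit diagonal. Assembling:

R = [[1, -0.7762, -0.8206],
 [-0.7762, 1, 0.2782],
 [-0.8206, 0.2782, 1]]


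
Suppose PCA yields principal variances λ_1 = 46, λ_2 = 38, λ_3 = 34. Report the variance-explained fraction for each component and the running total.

Step 1 — total variance = trace(Sigma) = Σ λ_i = 46 + 38 + 34 = 118.

Step 2 — fraction explained by component i = λ_i / Σ λ:
  PC1: 46/118 = 0.3898
  PC2: 38/118 = 0.322
  PC3: 34/118 = 0.2881

Step 3 — cumulative fraction after k components = (λ_1 + ... + λ_k) / Σ λ:
  k = 1: 46/118 = 0.3898
  k = 2: (46 + 38)/118 = 84/118 = 0.7119
  k = 3: (46 + 38 + 34)/118 = 118/118 = 1

Summary (fraction, with percent):

explained: PC1 0.3898 (38.98%), PC2 0.322 (32.2%), PC3 0.2881 (28.81%);  cumulative: 0.3898, 0.7119, 1


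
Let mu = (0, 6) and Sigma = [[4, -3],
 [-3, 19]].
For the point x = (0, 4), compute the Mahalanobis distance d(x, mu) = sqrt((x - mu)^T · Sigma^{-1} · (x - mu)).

Step 1 — centre the observation: (x - mu) = (0, -2).

Step 2 — invert Sigma. det(Sigma) = 4·19 - (-3)² = 67.
  Sigma^{-1} = (1/det) · [[d, -b], [-b, a]] = [[0.2836, 0.0448],
 [0.0448, 0.0597]].

Step 3 — form the quadratic (x - mu)^T · Sigma^{-1} · (x - mu):
  Sigma^{-1} · (x - mu) = (-0.0896, -0.1194).
  (x - mu)^T · [Sigma^{-1} · (x - mu)] = (0)·(-0.0896) + (-2)·(-0.1194) = 0.2388.

Step 4 — take square root: d = √(0.2388) ≈ 0.4887.

d(x, mu) = √(0.2388) ≈ 0.4887


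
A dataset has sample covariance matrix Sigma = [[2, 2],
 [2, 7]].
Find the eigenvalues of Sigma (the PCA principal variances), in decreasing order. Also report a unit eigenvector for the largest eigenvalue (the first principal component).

Step 1 — characteristic polynomial of 2×2 Sigma:
  det(Sigma - λI) = λ² - trace · λ + det = 0.
  trace = 2 + 7 = 9, det = 2·7 - (2)² = 10.
Step 2 — discriminant:
  Δ = trace² - 4·det = 81 - 40 = 41.
Step 3 — eigenvalues:
  λ = (trace ± √Δ)/2 = (9 ± 6.4031)/2,
  λ_1 = 7.7016,  λ_2 = 1.2984.

Step 4 — unit eigenvector for λ_1: solve (Sigma - λ_1 I)v = 0. First row:
  (2 - 7.7016)·v_x + (2)·v_y = 0, i.e. (-5.7016)·v_x + (2)·v_y = 0,
  so v ∝ (b, λ_1 - a) = (2, 5.7016) = u.
  ||u|| = √((2)² + (5.7016)²) = √(36.5078) ≈ 6.0422,
  v_1 = u/||u|| ≈ (0.331, 0.9436) (||v_1|| = 1).

λ_1 = 7.7016,  λ_2 = 1.2984;  v_1 ≈ (0.331, 0.9436)


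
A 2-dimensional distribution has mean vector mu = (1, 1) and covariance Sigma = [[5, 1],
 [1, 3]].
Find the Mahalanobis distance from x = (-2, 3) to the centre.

Step 1 — centre the observation: (x - mu) = (-3, 2).

Step 2 — invert Sigma. det(Sigma) = 5·3 - (1)² = 14.
  Sigma^{-1} = (1/det) · [[d, -b], [-b, a]] = [[0.2143, -0.0714],
 [-0.0714, 0.3571]].

Step 3 — form the quadratic (x - mu)^T · Sigma^{-1} · (x - mu):
  Sigma^{-1} · (x - mu) = (-0.7857, 0.9286).
  (x - mu)^T · [Sigma^{-1} · (x - mu)] = (-3)·(-0.7857) + (2)·(0.9286) = 4.2143.

Step 4 — take square root: d = √(4.2143) ≈ 2.0529.

d(x, mu) = √(4.2143) ≈ 2.0529


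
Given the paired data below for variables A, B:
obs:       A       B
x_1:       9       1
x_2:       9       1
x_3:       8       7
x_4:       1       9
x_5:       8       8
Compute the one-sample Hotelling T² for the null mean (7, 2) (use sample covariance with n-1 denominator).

Step 1 — sample mean vector:
  mean(A) = (9 + 9 + 8 + 1 + 8) / 5 = 35/5 = 7
  mean(B) = (1 + 1 + 7 + 9 + 8) / 5 = 26/5 = 5.2
  x̄ = (7, 5.2),  deviation x̄ - mu_0 = (7, 5.2) - (7, 2) = (0, 3.2).

Step 2 — sample covariance matrix, S[i,j] = (1/(n-1)) · Σ_k (x_{k,i} - mean_i) · (x_{k,j} - mean_j), divisor n-1 = 4:
  S[A,A] = ((2)·(2) + (2)·(2) + (1)·(1) + (-6)·(-6) + (1)·(1)) / 4 = 46/4 = 11.5
  S[A,B] = ((2)·(-4.2) + (2)·(-4.2) + (1)·(1.8) + (-6)·(3.8) + (1)·(2.8)) / 4 = -35/4 = -8.75
  S[B,B] = ((-4.2)·(-4.2) + (-4.2)·(-4.2) + (1.8)·(1.8) + (3.8)·(3.8) + (2.8)·(2.8)) / 4 = 60.8/4 = 15.2
  S = [[11.5, -8.75],
 [-8.75, 15.2]].

Step 3 — invert S. det(S) = 11.5·15.2 - (-8.75)² = 98.2375.
  S^{-1} = (1/det) · [[d, -b], [-b, a]] = [[0.1547, 0.0891],
 [0.0891, 0.1171]].

Step 4 — quadratic form (x̄ - mu_0)^T · S^{-1} · (x̄ - mu_0):
  S^{-1} · (x̄ - mu_0) = (0.285, 0.3746),
  (x̄ - mu_0)^T · [...] = (0)·(0.285) + (3.2)·(0.3746) = 1.1987.

Step 5 — scale by n: T² = 5 · 1.1987 = 5.9936.

T² ≈ 5.9936


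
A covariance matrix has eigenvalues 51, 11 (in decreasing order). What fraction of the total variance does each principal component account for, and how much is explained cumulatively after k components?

Step 1 — total variance = trace(Sigma) = Σ λ_i = 51 + 11 = 62.

Step 2 — fraction explained by component i = λ_i / Σ λ:
  PC1: 51/62 = 0.8226
  PC2: 11/62 = 0.1774

Step 3 — cumulative fraction after k components = (λ_1 + ... + λ_k) / Σ λ:
  k = 1: 51/62 = 0.8226
  k = 2: (51 + 11)/62 = 62/62 = 1

Summary (fraction, with percent):

explained: PC1 0.8226 (82.26%), PC2 0.1774 (17.74%);  cumulative: 0.8226, 1


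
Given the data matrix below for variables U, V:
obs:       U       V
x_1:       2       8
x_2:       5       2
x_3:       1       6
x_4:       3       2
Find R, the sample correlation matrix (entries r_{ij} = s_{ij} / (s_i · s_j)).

Step 1 — column means:
  mean(U) = (2 + 5 + 1 + 3) / 4 = 11/4 = 2.75
  mean(V) = (8 + 2 + 6 + 2) / 4 = 18/4 = 4.5

Step 2 — sample variances and covariances s[i,j] = (1/(n-1)) · Σ_k (x_{k,i} - mean_i) · (x_{k,j} - mean_j), with n-1 = 3:
  s[U,U] = ((-0.75)·(-0.75) + (2.25)·(2.25) + (-1.75)·(-1.75) + (0.25)·(0.25)) / 3 = 8.75/3 = 2.9167
  s[U,V] = ((-0.75)·(3.5) + (2.25)·(-2.5) + (-1.75)·(1.5) + (0.25)·(-2.5)) / 3 = -11.5/3 = -3.8333
  s[V,V] = ((3.5)·(3.5) + (-2.5)·(-2.5) + (1.5)·(1.5) + (-2.5)·(-2.5)) / 3 = 27/3 = 9
  Sample standard deviations s_i = √(s[i,i]):
  s(U) = √(2.9167) = 1.7078
  s(V) = √(9) = 3

Step 3 — r_{ij} = s_{ij} / (s_i · s_j):
  r[U,U] = 1 (diagonal).
  r[U,V] = -3.8333 / (1.7078 · 3) = -3.8333 / 5.1235 = -0.7482
  r[V,V] = 1 (diagonal).

R is symmetric with unit diagonal. Assembling:

R = [[1, -0.7482],
 [-0.7482, 1]]


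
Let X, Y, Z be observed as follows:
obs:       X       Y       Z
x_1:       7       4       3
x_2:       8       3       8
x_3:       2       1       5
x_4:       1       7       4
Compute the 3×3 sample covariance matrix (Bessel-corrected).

Step 1 — column means:
  mean(X) = (7 + 8 + 2 + 1) / 4 = 18/4 = 4.5
  mean(Y) = (4 + 3 + 1 + 7) / 4 = 15/4 = 3.75
  mean(Z) = (3 + 8 + 5 + 4) / 4 = 20/4 = 5

Step 2 — sample covariance S[i,j] = (1/(n-1)) · Σ_k (x_{k,i} - mean_i) · (x_{k,j} - mean_j), with n-1 = 3.
  S[X,X] = ((2.5)·(2.5) + (3.5)·(3.5) + (-2.5)·(-2.5) + (-3.5)·(-3.5)) / 3 = 37/3 = 12.3333
  S[X,Y] = ((2.5)·(0.25) + (3.5)·(-0.75) + (-2.5)·(-2.75) + (-3.5)·(3.25)) / 3 = -6.5/3 = -2.1667
  S[X,Z] = ((2.5)·(-2) + (3.5)·(3) + (-2.5)·(0) + (-3.5)·(-1)) / 3 = 9/3 = 3
  S[Y,Y] = ((0.25)·(0.25) + (-0.75)·(-0.75) + (-2.75)·(-2.75) + (3.25)·(3.25)) / 3 = 18.75/3 = 6.25
  S[Y,Z] = ((0.25)·(-2) + (-0.75)·(3) + (-2.75)·(0) + (3.25)·(-1)) / 3 = -6/3 = -2
  S[Z,Z] = ((-2)·(-2) + (3)·(3) + (0)·(0) + (-1)·(-1)) / 3 = 14/3 = 4.6667

S is symmetric (S[j,i] = S[i,j]). Assembling:

S = [[12.3333, -2.1667, 3],
 [-2.1667, 6.25, -2],
 [3, -2, 4.6667]]


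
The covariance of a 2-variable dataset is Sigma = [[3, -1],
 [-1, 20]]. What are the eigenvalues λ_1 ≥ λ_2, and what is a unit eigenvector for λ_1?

Step 1 — characteristic polynomial of 2×2 Sigma:
  det(Sigma - λI) = λ² - trace · λ + det = 0.
  trace = 3 + 20 = 23, det = 3·20 - (-1)² = 59.
Step 2 — discriminant:
  Δ = trace² - 4·det = 529 - 236 = 293.
Step 3 — eigenvalues:
  λ = (trace ± √Δ)/2 = (23 ± 17.1172)/2,
  λ_1 = 20.0586,  λ_2 = 2.9414.

Step 4 — unit eigenvector for λ_1: solve (Sigma - λ_1 I)v = 0. First row:
  (3 - 20.0586)·v_x + (-1)·v_y = 0, i.e. (-17.0586)·v_x + (-1)·v_y = 0,
  so v ∝ (b, λ_1 - a) = (-1, 17.0586); multiply by -1 so the first entry is positive: u = (1, -17.0586).
  ||u|| = √((1)² + (-17.0586)²) = √(291.9966) ≈ 17.0879,
  v_1 = u/||u|| ≈ (0.0585, -0.9983) (||v_1|| = 1).

λ_1 = 20.0586,  λ_2 = 2.9414;  v_1 ≈ (0.0585, -0.9983)


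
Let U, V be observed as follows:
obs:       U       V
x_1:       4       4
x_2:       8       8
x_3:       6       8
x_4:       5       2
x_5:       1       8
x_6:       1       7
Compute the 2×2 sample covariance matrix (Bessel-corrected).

Step 1 — column means:
  mean(U) = (4 + 8 + 6 + 5 + 1 + 1) / 6 = 25/6 = 4.1667
  mean(V) = (4 + 8 + 8 + 2 + 8 + 7) / 6 = 37/6 = 6.1667

Step 2 — sample covariance S[i,j] = (1/(n-1)) · Σ_k (x_{k,i} - mean_i) · (x_{k,j} - mean_j), with n-1 = 5.
  S[U,U] = ((-0.1667)·(-0.1667) + (3.8333)·(3.8333) + (1.8333)·(1.8333) + (0.8333)·(0.8333) + (-3.1667)·(-3.1667) + (-3.1667)·(-3.1667)) / 5 = 38.8333/5 = 7.7667
  S[U,V] = ((-0.1667)·(-2.1667) + (3.8333)·(1.8333) + (1.8333)·(1.8333) + (0.8333)·(-4.1667) + (-3.1667)·(1.8333) + (-3.1667)·(0.8333)) / 5 = -1.1667/5 = -0.2333
  S[V,V] = ((-2.1667)·(-2.1667) + (1.8333)·(1.8333) + (1.8333)·(1.8333) + (-4.1667)·(-4.1667) + (1.8333)·(1.8333) + (0.8333)·(0.8333)) / 5 = 32.8333/5 = 6.5667

S is symmetric (S[j,i] = S[i,j]). Assembling:

S = [[7.7667, -0.2333],
 [-0.2333, 6.5667]]


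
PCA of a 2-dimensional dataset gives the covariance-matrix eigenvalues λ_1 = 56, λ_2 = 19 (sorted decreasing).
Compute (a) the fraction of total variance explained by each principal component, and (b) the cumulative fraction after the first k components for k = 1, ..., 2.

Step 1 — total variance = trace(Sigma) = Σ λ_i = 56 + 19 = 75.

Step 2 — fraction explained by component i = λ_i / Σ λ:
  PC1: 56/75 = 0.7467
  PC2: 19/75 = 0.2533

Step 3 — cumulative fraction after k components = (λ_1 + ... + λ_k) / Σ λ:
  k = 1: 56/75 = 0.7467
  k = 2: (56 + 19)/75 = 75/75 = 1

Summary (fraction, with percent):

explained: PC1 0.7467 (74.67%), PC2 0.2533 (25.33%);  cumulative: 0.7467, 1


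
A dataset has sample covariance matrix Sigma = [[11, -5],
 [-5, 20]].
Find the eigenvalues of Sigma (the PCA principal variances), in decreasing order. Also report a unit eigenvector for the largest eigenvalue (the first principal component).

Step 1 — characteristic polynomial of 2×2 Sigma:
  det(Sigma - λI) = λ² - trace · λ + det = 0.
  trace = 11 + 20 = 31, det = 11·20 - (-5)² = 195.
Step 2 — discriminant:
  Δ = trace² - 4·det = 961 - 780 = 181.
Step 3 — eigenvalues:
  λ = (trace ± √Δ)/2 = (31 ± 13.4536)/2,
  λ_1 = 22.2268,  λ_2 = 8.7732.

Step 4 — unit eigenvector for λ_1: solve (Sigma - λ_1 I)v = 0. First row:
  (11 - 22.2268)·v_x + (-5)·v_y = 0, i.e. (-11.2268)·v_x + (-5)·v_y = 0,
  so v ∝ (b, λ_1 - a) = (-5, 11.2268); multiply by -1 so the first entry is positive: u = (5, -11.2268).
  ||u|| = √((5)² + (-11.2268)²) = √(151.0413) ≈ 12.2899,
  v_1 = u/||u|| ≈ (0.4068, -0.9135) (||v_1|| = 1).

λ_1 = 22.2268,  λ_2 = 8.7732;  v_1 ≈ (0.4068, -0.9135)


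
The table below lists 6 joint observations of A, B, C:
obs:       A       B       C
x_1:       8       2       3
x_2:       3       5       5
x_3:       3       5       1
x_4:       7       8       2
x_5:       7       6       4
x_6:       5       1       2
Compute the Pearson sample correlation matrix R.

Step 1 — column means:
  mean(A) = (8 + 3 + 3 + 7 + 7 + 5) / 6 = 33/6 = 5.5
  mean(B) = (2 + 5 + 5 + 8 + 6 + 1) / 6 = 27/6 = 4.5
  mean(C) = (3 + 5 + 1 + 2 + 4 + 2) / 6 = 17/6 = 2.8333

Step 2 — sample variances and covariances s[i,j] = (1/(n-1)) · Σ_k (x_{k,i} - mean_i) · (x_{k,j} - mean_j), with n-1 = 5:
  s[A,A] = ((2.5)·(2.5) + (-2.5)·(-2.5) + (-2.5)·(-2.5) + (1.5)·(1.5) + (1.5)·(1.5) + (-0.5)·(-0.5)) / 5 = 23.5/5 = 4.7
  s[A,B] = ((2.5)·(-2.5) + (-2.5)·(0.5) + (-2.5)·(0.5) + (1.5)·(3.5) + (1.5)·(1.5) + (-0.5)·(-3.5)) / 5 = 0.5/5 = 0.1
  s[A,C] = ((2.5)·(0.1667) + (-2.5)·(2.1667) + (-2.5)·(-1.8333) + (1.5)·(-0.8333) + (1.5)·(1.1667) + (-0.5)·(-0.8333)) / 5 = 0.5/5 = 0.1
  s[B,B] = ((-2.5)·(-2.5) + (0.5)·(0.5) + (0.5)·(0.5) + (3.5)·(3.5) + (1.5)·(1.5) + (-3.5)·(-3.5)) / 5 = 33.5/5 = 6.7
  s[B,C] = ((-2.5)·(0.1667) + (0.5)·(2.1667) + (0.5)·(-1.8333) + (3.5)·(-0.8333) + (1.5)·(1.1667) + (-3.5)·(-0.8333)) / 5 = 1.5/5 = 0.3
  s[C,C] = ((0.1667)·(0.1667) + (2.1667)·(2.1667) + (-1.8333)·(-1.8333) + (-0.8333)·(-0.8333) + (1.1667)·(1.1667) + (-0.8333)·(-0.8333)) / 5 = 10.8333/5 = 2.1667
  Sample standard deviations s_i = √(s[i,i]):
  s(A) = √(4.7) = 2.1679
  s(B) = √(6.7) = 2.5884
  s(C) = √(2.1667) = 1.472

Step 3 — r_{ij} = s_{ij} / (s_i · s_j):
  r[A,A] = 1 (diagonal).
  r[A,B] = 0.1 / (2.1679 · 2.5884) = 0.1 / 5.6116 = 0.0178
  r[A,C] = 0.1 / (2.1679 · 1.472) = 0.1 / 3.1911 = 0.0313
  r[B,B] = 1 (diagonal).
  r[B,C] = 0.3 / (2.5884 · 1.472) = 0.3 / 3.8101 = 0.0787
  r[C,C] = 1 (diagonal).

R is symmetric with unit diagonal. Assembling:

R = [[1, 0.0178, 0.0313],
 [0.0178, 1, 0.0787],
 [0.0313, 0.0787, 1]]


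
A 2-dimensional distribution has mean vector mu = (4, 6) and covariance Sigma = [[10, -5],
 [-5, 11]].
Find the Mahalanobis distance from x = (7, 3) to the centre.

Step 1 — centre the observation: (x - mu) = (3, -3).

Step 2 — invert Sigma. det(Sigma) = 10·11 - (-5)² = 85.
  Sigma^{-1} = (1/det) · [[d, -b], [-b, a]] = [[0.1294, 0.0588],
 [0.0588, 0.1176]].

Step 3 — form the quadratic (x - mu)^T · Sigma^{-1} · (x - mu):
  Sigma^{-1} · (x - mu) = (0.2118, -0.1765).
  (x - mu)^T · [Sigma^{-1} · (x - mu)] = (3)·(0.2118) + (-3)·(-0.1765) = 1.1647.

Step 4 — take square root: d = √(1.1647) ≈ 1.0792.

d(x, mu) = √(1.1647) ≈ 1.0792


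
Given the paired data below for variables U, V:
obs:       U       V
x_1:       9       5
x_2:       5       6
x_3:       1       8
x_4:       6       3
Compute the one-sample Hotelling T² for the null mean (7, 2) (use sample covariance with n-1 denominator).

Step 1 — sample mean vector:
  mean(U) = (9 + 5 + 1 + 6) / 4 = 21/4 = 5.25
  mean(V) = (5 + 6 + 8 + 3) / 4 = 22/4 = 5.5
  x̄ = (5.25, 5.5),  deviation x̄ - mu_0 = (5.25, 5.5) - (7, 2) = (-1.75, 3.5).

Step 2 — sample covariance matrix, S[i,j] = (1/(n-1)) · Σ_k (x_{k,i} - mean_i) · (x_{k,j} - mean_j), divisor n-1 = 3:
  S[U,U] = ((3.75)·(3.75) + (-0.25)·(-0.25) + (-4.25)·(-4.25) + (0.75)·(0.75)) / 3 = 32.75/3 = 10.9167
  S[U,V] = ((3.75)·(-0.5) + (-0.25)·(0.5) + (-4.25)·(2.5) + (0.75)·(-2.5)) / 3 = -14.5/3 = -4.8333
  S[V,V] = ((-0.5)·(-0.5) + (0.5)·(0.5) + (2.5)·(2.5) + (-2.5)·(-2.5)) / 3 = 13/3 = 4.3333
  S = [[10.9167, -4.8333],
 [-4.8333, 4.3333]].

Step 3 — invert S. det(S) = 10.9167·4.3333 - (-4.8333)² = 23.9444.
  S^{-1} = (1/det) · [[d, -b], [-b, a]] = [[0.181, 0.2019],
 [0.2019, 0.4559]].

Step 4 — quadratic form (x̄ - mu_0)^T · S^{-1} · (x̄ - mu_0):
  S^{-1} · (x̄ - mu_0) = (0.3898, 1.2425),
  (x̄ - mu_0)^T · [...] = (-1.75)·(0.3898) + (3.5)·(1.2425) = 3.6665.

Step 5 — scale by n: T² = 4 · 3.6665 = 14.6659.

T² ≈ 14.6659


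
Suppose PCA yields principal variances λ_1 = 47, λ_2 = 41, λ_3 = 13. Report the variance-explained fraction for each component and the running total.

Step 1 — total variance = trace(Sigma) = Σ λ_i = 47 + 41 + 13 = 101.

Step 2 — fraction explained by component i = λ_i / Σ λ:
  PC1: 47/101 = 0.4653
  PC2: 41/101 = 0.4059
  PC3: 13/101 = 0.1287

Step 3 — cumulative fraction after k components = (λ_1 + ... + λ_k) / Σ λ:
  k = 1: 47/101 = 0.4653
  k = 2: (47 + 41)/101 = 88/101 = 0.8713
  k = 3: (47 + 41 + 13)/101 = 101/101 = 1

Summary (fraction, with percent):

explained: PC1 0.4653 (46.53%), PC2 0.4059 (40.59%), PC3 0.1287 (12.87%);  cumulative: 0.4653, 0.8713, 1


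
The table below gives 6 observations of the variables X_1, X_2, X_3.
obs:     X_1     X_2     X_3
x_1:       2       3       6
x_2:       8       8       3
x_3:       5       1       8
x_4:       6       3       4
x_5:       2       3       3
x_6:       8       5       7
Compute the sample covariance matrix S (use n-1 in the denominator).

Step 1 — column means:
  mean(X_1) = (2 + 8 + 5 + 6 + 2 + 8) / 6 = 31/6 = 5.1667
  mean(X_2) = (3 + 8 + 1 + 3 + 3 + 5) / 6 = 23/6 = 3.8333
  mean(X_3) = (6 + 3 + 8 + 4 + 3 + 7) / 6 = 31/6 = 5.1667

Step 2 — sample covariance S[i,j] = (1/(n-1)) · Σ_k (x_{k,i} - mean_i) · (x_{k,j} - mean_j), with n-1 = 5.
  S[X_1,X_1] = ((-3.1667)·(-3.1667) + (2.8333)·(2.8333) + (-0.1667)·(-0.1667) + (0.8333)·(0.8333) + (-3.1667)·(-3.1667) + (2.8333)·(2.8333)) / 5 = 36.8333/5 = 7.3667
  S[X_1,X_2] = ((-3.1667)·(-0.8333) + (2.8333)·(4.1667) + (-0.1667)·(-2.8333) + (0.8333)·(-0.8333) + (-3.1667)·(-0.8333) + (2.8333)·(1.1667)) / 5 = 20.1667/5 = 4.0333
  S[X_1,X_3] = ((-3.1667)·(0.8333) + (2.8333)·(-2.1667) + (-0.1667)·(2.8333) + (0.8333)·(-1.1667) + (-3.1667)·(-2.1667) + (2.8333)·(1.8333)) / 5 = 1.8333/5 = 0.3667
  S[X_2,X_2] = ((-0.8333)·(-0.8333) + (4.1667)·(4.1667) + (-2.8333)·(-2.8333) + (-0.8333)·(-0.8333) + (-0.8333)·(-0.8333) + (1.1667)·(1.1667)) / 5 = 28.8333/5 = 5.7667
  S[X_2,X_3] = ((-0.8333)·(0.8333) + (4.1667)·(-2.1667) + (-2.8333)·(2.8333) + (-0.8333)·(-1.1667) + (-0.8333)·(-2.1667) + (1.1667)·(1.8333)) / 5 = -12.8333/5 = -2.5667
  S[X_3,X_3] = ((0.8333)·(0.8333) + (-2.1667)·(-2.1667) + (2.8333)·(2.8333) + (-1.1667)·(-1.1667) + (-2.1667)·(-2.1667) + (1.8333)·(1.8333)) / 5 = 22.8333/5 = 4.5667

S is symmetric (S[j,i] = S[i,j]). Assembling:

S = [[7.3667, 4.0333, 0.3667],
 [4.0333, 5.7667, -2.5667],
 [0.3667, -2.5667, 4.5667]]


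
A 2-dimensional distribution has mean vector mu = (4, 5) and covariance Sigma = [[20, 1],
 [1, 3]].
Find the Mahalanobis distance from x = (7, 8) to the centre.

Step 1 — centre the observation: (x - mu) = (3, 3).

Step 2 — invert Sigma. det(Sigma) = 20·3 - (1)² = 59.
  Sigma^{-1} = (1/det) · [[d, -b], [-b, a]] = [[0.0508, -0.0169],
 [-0.0169, 0.339]].

Step 3 — form the quadratic (x - mu)^T · Sigma^{-1} · (x - mu):
  Sigma^{-1} · (x - mu) = (0.1017, 0.9661).
  (x - mu)^T · [Sigma^{-1} · (x - mu)] = (3)·(0.1017) + (3)·(0.9661) = 3.2034.

Step 4 — take square root: d = √(3.2034) ≈ 1.7898.

d(x, mu) = √(3.2034) ≈ 1.7898


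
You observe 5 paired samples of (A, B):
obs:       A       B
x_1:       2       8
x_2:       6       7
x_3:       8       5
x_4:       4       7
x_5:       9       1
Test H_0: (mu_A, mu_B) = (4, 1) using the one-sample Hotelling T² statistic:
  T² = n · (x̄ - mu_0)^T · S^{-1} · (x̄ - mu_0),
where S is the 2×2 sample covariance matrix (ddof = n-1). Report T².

Step 1 — sample mean vector:
  mean(A) = (2 + 6 + 8 + 4 + 9) / 5 = 29/5 = 5.8
  mean(B) = (8 + 7 + 5 + 7 + 1) / 5 = 28/5 = 5.6
  x̄ = (5.8, 5.6),  deviation x̄ - mu_0 = (5.8, 5.6) - (4, 1) = (1.8, 4.6).

Step 2 — sample covariance matrix, S[i,j] = (1/(n-1)) · Σ_k (x_{k,i} - mean_i) · (x_{k,j} - mean_j), divisor n-1 = 4:
  S[A,A] = ((-3.8)·(-3.8) + (0.2)·(0.2) + (2.2)·(2.2) + (-1.8)·(-1.8) + (3.2)·(3.2)) / 4 = 32.8/4 = 8.2
  S[A,B] = ((-3.8)·(2.4) + (0.2)·(1.4) + (2.2)·(-0.6) + (-1.8)·(1.4) + (3.2)·(-4.6)) / 4 = -27.4/4 = -6.85
  S[B,B] = ((2.4)·(2.4) + (1.4)·(1.4) + (-0.6)·(-0.6) + (1.4)·(1.4) + (-4.6)·(-4.6)) / 4 = 31.2/4 = 7.8
  S = [[8.2, -6.85],
 [-6.85, 7.8]].

Step 3 — invert S. det(S) = 8.2·7.8 - (-6.85)² = 17.0375.
  S^{-1} = (1/det) · [[d, -b], [-b, a]] = [[0.4578, 0.4021],
 [0.4021, 0.4813]].

Step 4 — quadratic form (x̄ - mu_0)^T · S^{-1} · (x̄ - mu_0):
  S^{-1} · (x̄ - mu_0) = (2.6735, 2.9376),
  (x̄ - mu_0)^T · [...] = (1.8)·(2.6735) + (4.6)·(2.9376) = 18.3255.

Step 5 — scale by n: T² = 5 · 18.3255 = 91.6273.

T² ≈ 91.6273
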